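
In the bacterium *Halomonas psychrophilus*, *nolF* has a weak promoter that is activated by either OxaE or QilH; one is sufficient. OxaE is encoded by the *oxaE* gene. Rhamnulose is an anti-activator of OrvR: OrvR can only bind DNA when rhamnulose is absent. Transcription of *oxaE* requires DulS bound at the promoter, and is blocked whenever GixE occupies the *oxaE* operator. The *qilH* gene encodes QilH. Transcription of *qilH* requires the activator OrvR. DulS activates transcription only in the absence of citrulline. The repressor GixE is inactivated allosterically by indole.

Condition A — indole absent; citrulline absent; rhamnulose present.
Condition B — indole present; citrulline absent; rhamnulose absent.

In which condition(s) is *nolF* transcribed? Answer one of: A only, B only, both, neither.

B only

Condition A:
Indole is absent, so GixE is active.
Citrulline is absent, so DulS is active.
With repressor GixE bound, *oxaE* is not transcribed.
So OxaE is not produced.
Rhamnulose is present, so OrvR is inactive.
Required activator OrvR is absent, so *qilH* is not transcribed.
So QilH is not produced.
No activator is available at the *nolF* promoter, so *nolF* is not transcribed.
→ *nolF* is OFF in A.
Condition B:
Indole is present, so GixE is inactive.
Citrulline is absent, so DulS is active.
No repressor is bound and DulS is active, so *oxaE* is transcribed.
So OxaE is produced and active.
Rhamnulose is absent, so OrvR is active.
No repressor is bound and OrvR is active, so *qilH* is transcribed.
So QilH is produced and active.
Activator OxaE is present, so *nolF* is transcribed.
→ *nolF* is ON in B.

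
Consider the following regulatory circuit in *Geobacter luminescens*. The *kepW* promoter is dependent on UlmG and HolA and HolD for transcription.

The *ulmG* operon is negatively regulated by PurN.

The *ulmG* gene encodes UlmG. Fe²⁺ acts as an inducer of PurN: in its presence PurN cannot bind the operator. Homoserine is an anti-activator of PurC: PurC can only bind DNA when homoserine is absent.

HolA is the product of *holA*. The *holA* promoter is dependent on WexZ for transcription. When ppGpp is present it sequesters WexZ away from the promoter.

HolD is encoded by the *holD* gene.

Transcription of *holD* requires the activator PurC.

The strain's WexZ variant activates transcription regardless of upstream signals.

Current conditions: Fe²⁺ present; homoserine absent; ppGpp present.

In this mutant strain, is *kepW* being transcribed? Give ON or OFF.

Fe²⁺ is present, so PurN is inactive.
With no repressor bound, *ulmG* is transcribed.
So UlmG is produced and active.
WexZ is constitutively active in this strain.
No repressor is bound and WexZ is active, so *holA* is transcribed.
So HolA is produced and active.
Homoserine is absent, so PurC is active.
No repressor is bound and PurC is active, so *holD* is transcribed.
So HolD is produced and active.
No repressor is bound and UlmG and HolA and HolD are active, so *kepW* is transcribed.

ON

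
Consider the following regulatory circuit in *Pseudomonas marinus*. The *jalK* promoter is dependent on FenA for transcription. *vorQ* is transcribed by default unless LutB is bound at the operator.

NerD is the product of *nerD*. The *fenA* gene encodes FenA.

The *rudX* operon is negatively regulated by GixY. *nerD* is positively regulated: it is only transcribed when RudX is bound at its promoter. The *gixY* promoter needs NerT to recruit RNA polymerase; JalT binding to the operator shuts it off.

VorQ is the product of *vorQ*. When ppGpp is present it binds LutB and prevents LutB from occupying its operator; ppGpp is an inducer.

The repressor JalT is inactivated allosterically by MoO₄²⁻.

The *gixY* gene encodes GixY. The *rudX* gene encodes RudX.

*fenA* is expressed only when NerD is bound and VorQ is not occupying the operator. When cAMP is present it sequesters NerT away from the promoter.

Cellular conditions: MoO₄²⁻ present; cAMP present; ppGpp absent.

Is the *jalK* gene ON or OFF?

ON

cAMP is present, so NerT is inactive.
MoO₄²⁻ is present, so JalT is inactive.
Required activator NerT is absent, so *gixY* is not transcribed.
So GixY is not produced.
With no repressor bound, *rudX* is transcribed.
So RudX is produced and active.
No repressor is bound and RudX is active, so *nerD* is transcribed.
So NerD is produced and active.
ppGpp is absent, so LutB is active.
With repressor LutB bound, *vorQ* is not transcribed.
So VorQ is not produced.
No repressor is bound and NerD is active, so *fenA* is transcribed.
So FenA is produced and active.
No repressor is bound and FenA is active, so *jalK* is transcribed.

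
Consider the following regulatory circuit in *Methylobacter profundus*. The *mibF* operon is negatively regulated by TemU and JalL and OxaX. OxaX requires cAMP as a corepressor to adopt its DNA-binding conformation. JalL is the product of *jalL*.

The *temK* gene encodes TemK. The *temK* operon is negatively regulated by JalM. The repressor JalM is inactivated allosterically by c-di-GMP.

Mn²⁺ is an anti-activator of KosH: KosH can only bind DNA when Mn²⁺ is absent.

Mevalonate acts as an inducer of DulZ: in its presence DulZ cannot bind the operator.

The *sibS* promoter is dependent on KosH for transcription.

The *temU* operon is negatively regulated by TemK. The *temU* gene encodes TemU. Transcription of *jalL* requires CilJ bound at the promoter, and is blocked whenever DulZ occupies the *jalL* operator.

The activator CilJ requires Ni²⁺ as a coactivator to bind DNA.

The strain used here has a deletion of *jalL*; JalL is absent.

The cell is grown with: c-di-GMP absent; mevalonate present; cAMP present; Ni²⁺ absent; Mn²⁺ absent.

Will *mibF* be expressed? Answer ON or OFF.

OFF

c-di-GMP is absent, so JalM is active.
With repressor JalM bound, *temK* is not transcribed.
So TemK is not produced.
With no repressor bound, *temU* is transcribed.
So TemU is produced and active.
JalL is non-functional in this strain, so it has no effect.
cAMP is present, so OxaX is active.
With repressor TemU bound, *mibF* is not transcribed.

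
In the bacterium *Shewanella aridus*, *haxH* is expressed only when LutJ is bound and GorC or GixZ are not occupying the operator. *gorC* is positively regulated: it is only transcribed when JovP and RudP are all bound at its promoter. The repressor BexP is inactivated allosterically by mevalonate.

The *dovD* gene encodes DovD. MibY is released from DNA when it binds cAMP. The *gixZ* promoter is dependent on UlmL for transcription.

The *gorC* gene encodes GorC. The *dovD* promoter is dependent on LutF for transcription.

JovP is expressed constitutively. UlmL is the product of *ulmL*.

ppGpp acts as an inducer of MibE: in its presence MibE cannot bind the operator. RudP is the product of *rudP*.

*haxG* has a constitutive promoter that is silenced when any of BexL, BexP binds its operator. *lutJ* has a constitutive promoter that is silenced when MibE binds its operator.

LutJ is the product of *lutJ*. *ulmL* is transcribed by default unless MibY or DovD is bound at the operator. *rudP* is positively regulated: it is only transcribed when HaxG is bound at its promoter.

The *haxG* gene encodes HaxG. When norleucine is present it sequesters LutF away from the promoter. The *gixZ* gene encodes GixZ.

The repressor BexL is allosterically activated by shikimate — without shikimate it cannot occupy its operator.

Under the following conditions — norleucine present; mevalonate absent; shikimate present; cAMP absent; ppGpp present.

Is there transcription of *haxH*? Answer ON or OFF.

ON

ppGpp is present, so MibE is inactive.
With no repressor bound, *lutJ* is transcribed.
So LutJ is produced and active.
JovP is produced constitutively and is active.
Shikimate is present, so BexL is active.
Mevalonate is absent, so BexP is active.
With repressor BexL bound, *haxG* is not transcribed.
So HaxG is not produced.
Required activator HaxG is absent, so *rudP* is not transcribed.
So RudP is not produced.
Required activator RudP is absent, so *gorC* is not transcribed.
So GorC is not produced.
cAMP is absent, so MibY is active.
Norleucine is present, so LutF is inactive.
Required activator LutF is absent, so *dovD* is not transcribed.
So DovD is not produced.
With repressor MibY bound, *ulmL* is not transcribed.
So UlmL is not produced.
Required activator UlmL is absent, so *gixZ* is not transcribed.
So GixZ is not produced.
No repressor is bound and LutJ is active, so *haxH* is transcribed.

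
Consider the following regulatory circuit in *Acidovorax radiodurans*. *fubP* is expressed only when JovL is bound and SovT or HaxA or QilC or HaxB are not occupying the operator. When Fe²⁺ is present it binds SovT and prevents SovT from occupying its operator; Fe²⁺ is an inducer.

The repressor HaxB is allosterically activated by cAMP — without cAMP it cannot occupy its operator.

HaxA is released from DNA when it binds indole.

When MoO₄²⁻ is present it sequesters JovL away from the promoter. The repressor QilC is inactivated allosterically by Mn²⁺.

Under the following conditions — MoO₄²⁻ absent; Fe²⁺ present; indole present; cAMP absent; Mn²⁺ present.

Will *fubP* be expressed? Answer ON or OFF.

ON

Fe²⁺ is present, so SovT is inactive.
Indole is present, so HaxA is inactive.
Mn²⁺ is present, so QilC is inactive.
MoO₄²⁻ is absent, so JovL is active.
cAMP is absent, so HaxB is inactive.
No repressor is bound and JovL is active, so *fubP* is transcribed.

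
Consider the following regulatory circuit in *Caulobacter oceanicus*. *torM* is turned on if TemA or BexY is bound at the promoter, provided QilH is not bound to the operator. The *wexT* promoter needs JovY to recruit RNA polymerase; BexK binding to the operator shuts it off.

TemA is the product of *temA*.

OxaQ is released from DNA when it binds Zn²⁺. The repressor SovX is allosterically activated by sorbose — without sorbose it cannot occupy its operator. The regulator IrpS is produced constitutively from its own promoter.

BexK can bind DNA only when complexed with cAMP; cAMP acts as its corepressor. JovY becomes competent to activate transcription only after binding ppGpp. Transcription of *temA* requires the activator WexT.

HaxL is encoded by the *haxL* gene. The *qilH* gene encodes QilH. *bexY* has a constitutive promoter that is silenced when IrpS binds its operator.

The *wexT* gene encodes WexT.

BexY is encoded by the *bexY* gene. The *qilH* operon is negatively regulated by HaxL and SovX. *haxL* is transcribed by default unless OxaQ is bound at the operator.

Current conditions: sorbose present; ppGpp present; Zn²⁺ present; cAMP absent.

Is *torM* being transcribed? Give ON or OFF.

ON

cAMP is absent, so BexK is inactive.
ppGpp is present, so JovY is active.
No repressor is bound and JovY is active, so *wexT* is transcribed.
So WexT is produced and active.
No repressor is bound and WexT is active, so *temA* is transcribed.
So TemA is produced and active.
Zn²⁺ is present, so OxaQ is inactive.
With no repressor bound, *haxL* is transcribed.
So HaxL is produced and active.
Sorbose is present, so SovX is active.
With repressor HaxL bound, *qilH* is not transcribed.
So QilH is not produced.
IrpS is produced constitutively and is active.
With repressor IrpS bound, *bexY* is not transcribed.
So BexY is not produced.
Activator TemA is present, so *torM* is transcribed.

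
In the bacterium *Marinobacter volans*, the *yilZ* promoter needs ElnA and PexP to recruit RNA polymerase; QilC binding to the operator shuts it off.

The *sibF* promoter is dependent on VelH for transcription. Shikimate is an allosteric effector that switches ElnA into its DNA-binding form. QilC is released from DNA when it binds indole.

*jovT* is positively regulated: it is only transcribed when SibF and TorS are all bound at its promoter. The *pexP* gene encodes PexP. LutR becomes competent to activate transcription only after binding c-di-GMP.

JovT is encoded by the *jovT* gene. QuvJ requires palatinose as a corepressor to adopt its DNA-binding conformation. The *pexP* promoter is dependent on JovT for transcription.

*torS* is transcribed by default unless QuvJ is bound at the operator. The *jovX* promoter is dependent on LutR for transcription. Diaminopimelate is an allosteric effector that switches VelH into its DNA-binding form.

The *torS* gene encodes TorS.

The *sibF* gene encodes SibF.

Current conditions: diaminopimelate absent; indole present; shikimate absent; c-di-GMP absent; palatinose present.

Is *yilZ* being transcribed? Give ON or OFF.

Shikimate is absent, so ElnA is inactive.
Diaminopimelate is absent, so VelH is inactive.
Required activator VelH is absent, so *sibF* is not transcribed.
So SibF is not produced.
Palatinose is present, so QuvJ is active.
With repressor QuvJ bound, *torS* is not transcribed.
So TorS is not produced.
Required activator SibF is absent, so *jovT* is not transcribed.
So JovT is not produced.
Required activator JovT is absent, so *pexP* is not transcribed.
So PexP is not produced.
Indole is present, so QilC is inactive.
Required activator ElnA is absent, so *yilZ* is not transcribed.

OFF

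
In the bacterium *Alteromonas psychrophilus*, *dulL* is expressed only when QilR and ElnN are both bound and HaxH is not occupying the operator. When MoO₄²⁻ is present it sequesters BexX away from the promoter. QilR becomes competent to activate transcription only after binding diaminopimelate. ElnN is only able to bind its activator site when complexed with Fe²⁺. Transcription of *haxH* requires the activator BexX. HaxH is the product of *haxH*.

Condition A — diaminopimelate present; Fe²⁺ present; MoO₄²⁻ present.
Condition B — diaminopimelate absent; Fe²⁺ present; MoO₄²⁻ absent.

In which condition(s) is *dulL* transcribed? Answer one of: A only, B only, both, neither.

Condition A:
Diaminopimelate is present, so QilR is active.
Fe²⁺ is present, so ElnN is active.
MoO₄²⁻ is present, so BexX is inactive.
Required activator BexX is absent, so *haxH* is not transcribed.
So HaxH is not produced.
No repressor is bound and QilR and ElnN are active, so *dulL* is transcribed.
→ *dulL* is ON in A.
Condition B:
Diaminopimelate is absent, so QilR is inactive.
Fe²⁺ is present, so ElnN is active.
MoO₄²⁻ is absent, so BexX is active.
No repressor is bound and BexX is active, so *haxH* is transcribed.
So HaxH is produced and active.
With repressor HaxH bound, *dulL* is not transcribed.
→ *dulL* is OFF in B.

A only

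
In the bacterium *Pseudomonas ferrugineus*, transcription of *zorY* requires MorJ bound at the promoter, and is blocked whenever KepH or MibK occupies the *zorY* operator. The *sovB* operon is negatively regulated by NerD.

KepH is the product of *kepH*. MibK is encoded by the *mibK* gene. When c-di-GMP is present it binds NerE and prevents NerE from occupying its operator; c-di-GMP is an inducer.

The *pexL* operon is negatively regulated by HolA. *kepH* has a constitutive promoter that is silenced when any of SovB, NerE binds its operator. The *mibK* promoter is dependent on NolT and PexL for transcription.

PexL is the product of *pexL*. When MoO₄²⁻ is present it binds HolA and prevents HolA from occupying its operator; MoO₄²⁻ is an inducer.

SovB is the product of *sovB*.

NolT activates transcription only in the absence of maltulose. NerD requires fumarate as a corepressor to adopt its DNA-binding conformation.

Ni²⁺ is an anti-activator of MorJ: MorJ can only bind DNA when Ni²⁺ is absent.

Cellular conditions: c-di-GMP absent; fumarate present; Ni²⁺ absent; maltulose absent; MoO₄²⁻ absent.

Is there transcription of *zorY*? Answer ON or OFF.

ON

Fumarate is present, so NerD is active.
With repressor NerD bound, *sovB* is not transcribed.
So SovB is not produced.
c-di-GMP is absent, so NerE is active.
With repressor NerE bound, *kepH* is not transcribed.
So KepH is not produced.
Maltulose is absent, so NolT is active.
MoO₄²⁻ is absent, so HolA is active.
With repressor HolA bound, *pexL* is not transcribed.
So PexL is not produced.
Required activator PexL is absent, so *mibK* is not transcribed.
So MibK is not produced.
Ni²⁺ is absent, so MorJ is active.
No repressor is bound and MorJ is active, so *zorY* is transcribed.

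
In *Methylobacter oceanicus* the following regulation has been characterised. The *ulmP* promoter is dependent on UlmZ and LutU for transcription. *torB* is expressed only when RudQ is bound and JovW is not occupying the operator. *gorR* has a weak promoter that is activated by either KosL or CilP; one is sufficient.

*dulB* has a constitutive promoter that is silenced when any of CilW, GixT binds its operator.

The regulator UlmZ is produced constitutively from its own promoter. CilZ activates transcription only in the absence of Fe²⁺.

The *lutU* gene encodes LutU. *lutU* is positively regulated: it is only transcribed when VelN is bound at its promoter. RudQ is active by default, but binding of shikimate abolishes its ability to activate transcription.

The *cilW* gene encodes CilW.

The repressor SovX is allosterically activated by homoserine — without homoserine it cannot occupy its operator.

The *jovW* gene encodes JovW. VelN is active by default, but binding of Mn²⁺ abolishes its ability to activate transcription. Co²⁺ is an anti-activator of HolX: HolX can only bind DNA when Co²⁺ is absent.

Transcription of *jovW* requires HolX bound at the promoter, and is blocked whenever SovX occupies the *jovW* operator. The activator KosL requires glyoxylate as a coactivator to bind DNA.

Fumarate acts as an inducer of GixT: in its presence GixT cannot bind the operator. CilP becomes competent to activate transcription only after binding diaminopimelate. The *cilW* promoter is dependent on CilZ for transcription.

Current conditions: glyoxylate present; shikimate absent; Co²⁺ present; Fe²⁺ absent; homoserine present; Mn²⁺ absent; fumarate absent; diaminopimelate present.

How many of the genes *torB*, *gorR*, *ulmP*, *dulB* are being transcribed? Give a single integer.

Shikimate is absent, so RudQ is active.
Co²⁺ is present, so HolX is inactive.
Homoserine is present, so SovX is active.
With repressor SovX bound, *jovW* is not transcribed.
So JovW is not produced.
No repressor is bound and RudQ is active, so *torB* is transcribed.
→ *torB* is ON.
Glyoxylate is present, so KosL is active.
Diaminopimelate is present, so CilP is active.
Activator KosL is present, so *gorR* is transcribed.
→ *gorR* is ON.
UlmZ is produced constitutively and is active.
Mn²⁺ is absent, so VelN is active.
No repressor is bound and VelN is active, so *lutU* is transcribed.
So LutU is produced and active.
No repressor is bound and UlmZ and LutU are active, so *ulmP* is transcribed.
→ *ulmP* is ON.
Fe²⁺ is absent, so CilZ is active.
No repressor is bound and CilZ is active, so *cilW* is transcribed.
So CilW is produced and active.
Fumarate is absent, so GixT is active.
With repressor CilW bound, *dulB* is not transcribed.
→ *dulB* is OFF.
3 of the 4 genes are transcribed.

3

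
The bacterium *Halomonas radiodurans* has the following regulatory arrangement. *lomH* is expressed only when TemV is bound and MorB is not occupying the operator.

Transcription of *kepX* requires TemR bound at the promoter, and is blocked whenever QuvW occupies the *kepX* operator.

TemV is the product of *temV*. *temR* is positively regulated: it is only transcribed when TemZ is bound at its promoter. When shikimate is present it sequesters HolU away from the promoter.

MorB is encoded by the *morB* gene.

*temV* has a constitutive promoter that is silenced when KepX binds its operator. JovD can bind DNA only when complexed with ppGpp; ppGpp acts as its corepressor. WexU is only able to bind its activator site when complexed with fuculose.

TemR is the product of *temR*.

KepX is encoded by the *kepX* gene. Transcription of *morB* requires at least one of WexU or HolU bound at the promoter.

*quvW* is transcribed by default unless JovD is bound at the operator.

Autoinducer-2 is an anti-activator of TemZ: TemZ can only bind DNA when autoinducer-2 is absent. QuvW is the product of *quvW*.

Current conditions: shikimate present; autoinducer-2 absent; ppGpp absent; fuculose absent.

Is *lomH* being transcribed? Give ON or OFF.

ON

Fuculose is absent, so WexU is inactive.
Shikimate is present, so HolU is inactive.
No activator is available at the *morB* promoter, so *morB* is not transcribed.
So MorB is not produced.
ppGpp is absent, so JovD is inactive.
With no repressor bound, *quvW* is transcribed.
So QuvW is produced and active.
Autoinducer-2 is absent, so TemZ is active.
No repressor is bound and TemZ is active, so *temR* is transcribed.
So TemR is produced and active.
With repressor QuvW bound, *kepX* is not transcribed.
So KepX is not produced.
With no repressor bound, *temV* is transcribed.
So TemV is produced and active.
No repressor is bound and TemV is active, so *lomH* is transcribed.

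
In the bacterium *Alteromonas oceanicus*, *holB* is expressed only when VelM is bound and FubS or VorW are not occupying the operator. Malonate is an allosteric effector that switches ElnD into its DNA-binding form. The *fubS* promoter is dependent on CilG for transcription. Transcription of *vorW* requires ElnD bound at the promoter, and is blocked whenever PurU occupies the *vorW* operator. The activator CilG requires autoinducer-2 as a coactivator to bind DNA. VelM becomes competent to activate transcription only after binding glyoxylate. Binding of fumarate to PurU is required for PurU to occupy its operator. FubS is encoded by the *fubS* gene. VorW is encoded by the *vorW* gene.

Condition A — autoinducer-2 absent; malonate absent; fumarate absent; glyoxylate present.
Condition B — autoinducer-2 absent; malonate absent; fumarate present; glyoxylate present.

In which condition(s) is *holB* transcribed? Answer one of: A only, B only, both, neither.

Condition A:
Autoinducer-2 is absent, so CilG is inactive.
Required activator CilG is absent, so *fubS* is not transcribed.
So FubS is not produced.
Malonate is absent, so ElnD is inactive.
Fumarate is absent, so PurU is inactive.
Required activator ElnD is absent, so *vorW* is not transcribed.
So VorW is not produced.
Glyoxylate is present, so VelM is active.
No repressor is bound and VelM is active, so *holB* is transcribed.
→ *holB* is ON in A.
Condition B:
Autoinducer-2 is absent, so CilG is inactive.
Required activator CilG is absent, so *fubS* is not transcribed.
So FubS is not produced.
Malonate is absent, so ElnD is inactive.
Fumarate is present, so PurU is active.
With repressor PurU bound, *vorW* is not transcribed.
So VorW is not produced.
Glyoxylate is present, so VelM is active.
No repressor is bound and VelM is active, so *holB* is transcribed.
→ *holB* is ON in B.

both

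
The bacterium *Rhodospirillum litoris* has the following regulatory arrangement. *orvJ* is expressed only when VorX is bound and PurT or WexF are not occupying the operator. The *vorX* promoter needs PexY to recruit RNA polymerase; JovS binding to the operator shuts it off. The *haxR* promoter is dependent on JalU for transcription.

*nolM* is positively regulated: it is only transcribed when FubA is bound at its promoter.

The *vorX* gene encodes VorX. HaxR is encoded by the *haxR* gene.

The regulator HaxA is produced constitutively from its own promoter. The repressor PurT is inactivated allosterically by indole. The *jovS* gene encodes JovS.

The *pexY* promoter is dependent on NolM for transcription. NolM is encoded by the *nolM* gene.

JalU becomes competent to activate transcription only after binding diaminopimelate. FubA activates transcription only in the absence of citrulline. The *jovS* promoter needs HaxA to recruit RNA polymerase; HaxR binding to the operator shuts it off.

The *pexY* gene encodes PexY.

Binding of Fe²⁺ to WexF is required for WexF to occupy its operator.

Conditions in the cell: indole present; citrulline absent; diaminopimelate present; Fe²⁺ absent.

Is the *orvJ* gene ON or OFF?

Indole is present, so PurT is inactive.
Fe²⁺ is absent, so WexF is inactive.
Citrulline is absent, so FubA is active.
No repressor is bound and FubA is active, so *nolM* is transcribed.
So NolM is produced and active.
No repressor is bound and NolM is active, so *pexY* is transcribed.
So PexY is produced and active.
HaxA is produced constitutively and is active.
Diaminopimelate is present, so JalU is active.
No repressor is bound and JalU is active, so *haxR* is transcribed.
So HaxR is produced and active.
With repressor HaxR bound, *jovS* is not transcribed.
So JovS is not produced.
No repressor is bound and PexY is active, so *vorX* is transcribed.
So VorX is produced and active.
No repressor is bound and VorX is active, so *orvJ* is transcribed.

ON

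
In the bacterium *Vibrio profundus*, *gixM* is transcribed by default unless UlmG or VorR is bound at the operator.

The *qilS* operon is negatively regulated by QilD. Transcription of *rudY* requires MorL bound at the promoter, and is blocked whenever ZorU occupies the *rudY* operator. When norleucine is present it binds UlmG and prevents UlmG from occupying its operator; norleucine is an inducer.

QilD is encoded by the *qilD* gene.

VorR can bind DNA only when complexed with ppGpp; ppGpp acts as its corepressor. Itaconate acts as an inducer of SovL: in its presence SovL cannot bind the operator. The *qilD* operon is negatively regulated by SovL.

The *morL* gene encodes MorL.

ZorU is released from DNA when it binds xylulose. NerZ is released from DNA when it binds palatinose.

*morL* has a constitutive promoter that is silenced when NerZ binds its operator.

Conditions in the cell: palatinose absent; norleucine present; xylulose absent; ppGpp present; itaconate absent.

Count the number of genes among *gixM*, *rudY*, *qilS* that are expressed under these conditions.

1

Norleucine is present, so UlmG is inactive.
ppGpp is present, so VorR is active.
With repressor VorR bound, *gixM* is not transcribed.
→ *gixM* is OFF.
Palatinose is absent, so NerZ is active.
With repressor NerZ bound, *morL* is not transcribed.
So MorL is not produced.
Xylulose is absent, so ZorU is active.
With repressor ZorU bound, *rudY* is not transcribed.
→ *rudY* is OFF.
Itaconate is absent, so SovL is active.
With repressor SovL bound, *qilD* is not transcribed.
So QilD is not produced.
With no repressor bound, *qilS* is transcribed.
→ *qilS* is ON.
1 of the 3 genes is transcribed.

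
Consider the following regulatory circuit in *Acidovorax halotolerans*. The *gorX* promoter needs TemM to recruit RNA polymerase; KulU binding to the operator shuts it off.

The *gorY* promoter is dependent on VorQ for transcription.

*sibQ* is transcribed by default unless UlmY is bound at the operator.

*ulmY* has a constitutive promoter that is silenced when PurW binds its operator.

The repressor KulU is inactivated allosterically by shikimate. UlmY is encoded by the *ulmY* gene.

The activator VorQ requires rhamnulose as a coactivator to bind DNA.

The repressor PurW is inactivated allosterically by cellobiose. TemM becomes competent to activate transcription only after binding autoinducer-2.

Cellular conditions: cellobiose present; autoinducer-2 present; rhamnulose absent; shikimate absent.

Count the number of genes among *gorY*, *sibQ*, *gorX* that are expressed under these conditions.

Rhamnulose is absent, so VorQ is inactive.
Required activator VorQ is absent, so *gorY* is not transcribed.
→ *gorY* is OFF.
Cellobiose is present, so PurW is inactive.
With no repressor bound, *ulmY* is transcribed.
So UlmY is produced and active.
With repressor UlmY bound, *sibQ* is not transcribed.
→ *sibQ* is OFF.
Shikimate is absent, so KulU is active.
Autoinducer-2 is present, so TemM is active.
With repressor KulU bound, *gorX* is not transcribed.
→ *gorX* is OFF.
0 of the 3 genes are transcribed.

0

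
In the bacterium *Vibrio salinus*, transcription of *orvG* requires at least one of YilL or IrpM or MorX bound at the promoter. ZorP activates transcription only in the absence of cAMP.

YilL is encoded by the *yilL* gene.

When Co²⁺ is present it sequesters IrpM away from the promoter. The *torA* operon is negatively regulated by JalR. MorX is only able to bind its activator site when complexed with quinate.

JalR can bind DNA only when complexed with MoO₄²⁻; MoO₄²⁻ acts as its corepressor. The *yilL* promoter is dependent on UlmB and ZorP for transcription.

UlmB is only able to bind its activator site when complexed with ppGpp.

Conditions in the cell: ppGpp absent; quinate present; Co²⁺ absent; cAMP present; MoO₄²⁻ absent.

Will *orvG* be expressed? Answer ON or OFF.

ON

ppGpp is absent, so UlmB is inactive.
cAMP is present, so ZorP is inactive.
Required activator UlmB is absent, so *yilL* is not transcribed.
So YilL is not produced.
Co²⁺ is absent, so IrpM is active.
Quinate is present, so MorX is active.
Activator IrpM is present, so *orvG* is transcribed.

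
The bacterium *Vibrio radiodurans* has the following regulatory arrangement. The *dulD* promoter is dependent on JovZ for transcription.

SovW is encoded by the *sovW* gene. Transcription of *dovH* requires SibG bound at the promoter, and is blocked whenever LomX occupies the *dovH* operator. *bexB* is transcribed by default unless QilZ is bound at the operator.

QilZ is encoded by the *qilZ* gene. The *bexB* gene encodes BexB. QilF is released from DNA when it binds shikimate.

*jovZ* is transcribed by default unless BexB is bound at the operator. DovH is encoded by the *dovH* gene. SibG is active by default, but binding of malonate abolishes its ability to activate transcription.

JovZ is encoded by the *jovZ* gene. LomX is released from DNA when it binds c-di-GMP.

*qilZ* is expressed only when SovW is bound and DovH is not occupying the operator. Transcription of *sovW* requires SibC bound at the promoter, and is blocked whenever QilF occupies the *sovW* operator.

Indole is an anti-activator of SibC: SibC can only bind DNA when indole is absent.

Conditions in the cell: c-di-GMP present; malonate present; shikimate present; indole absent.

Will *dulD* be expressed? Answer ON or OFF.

ON

Shikimate is present, so QilF is inactive.
Indole is absent, so SibC is active.
No repressor is bound and SibC is active, so *sovW* is transcribed.
So SovW is produced and active.
Malonate is present, so SibG is inactive.
c-di-GMP is present, so LomX is inactive.
Required activator SibG is absent, so *dovH* is not transcribed.
So DovH is not produced.
No repressor is bound and SovW is active, so *qilZ* is transcribed.
So QilZ is produced and active.
With repressor QilZ bound, *bexB* is not transcribed.
So BexB is not produced.
With no repressor bound, *jovZ* is transcribed.
So JovZ is produced and active.
No repressor is bound and JovZ is active, so *dulD* is transcribed.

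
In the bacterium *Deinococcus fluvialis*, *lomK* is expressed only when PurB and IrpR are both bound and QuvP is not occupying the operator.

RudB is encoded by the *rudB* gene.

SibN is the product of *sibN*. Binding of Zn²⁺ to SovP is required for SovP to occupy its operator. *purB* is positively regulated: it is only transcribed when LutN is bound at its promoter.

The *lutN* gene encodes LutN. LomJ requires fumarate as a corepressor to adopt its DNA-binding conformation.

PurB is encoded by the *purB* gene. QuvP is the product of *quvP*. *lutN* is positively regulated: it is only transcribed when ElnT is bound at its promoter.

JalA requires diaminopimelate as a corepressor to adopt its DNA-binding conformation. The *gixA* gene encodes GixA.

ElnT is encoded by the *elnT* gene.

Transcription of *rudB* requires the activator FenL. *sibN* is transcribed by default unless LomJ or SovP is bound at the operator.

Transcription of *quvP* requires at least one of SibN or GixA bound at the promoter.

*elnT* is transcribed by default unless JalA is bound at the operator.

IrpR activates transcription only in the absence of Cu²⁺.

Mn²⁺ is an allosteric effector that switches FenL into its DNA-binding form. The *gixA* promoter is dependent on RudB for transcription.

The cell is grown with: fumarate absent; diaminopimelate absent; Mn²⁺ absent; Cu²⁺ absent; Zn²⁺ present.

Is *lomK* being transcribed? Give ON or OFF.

Diaminopimelate is absent, so JalA is inactive.
With no repressor bound, *elnT* is transcribed.
So ElnT is produced and active.
No repressor is bound and ElnT is active, so *lutN* is transcribed.
So LutN is produced and active.
No repressor is bound and LutN is active, so *purB* is transcribed.
So PurB is produced and active.
Fumarate is absent, so LomJ is inactive.
Zn²⁺ is present, so SovP is active.
With repressor SovP bound, *sibN* is not transcribed.
So SibN is not produced.
Mn²⁺ is absent, so FenL is inactive.
Required activator FenL is absent, so *rudB* is not transcribed.
So RudB is not produced.
Required activator RudB is absent, so *gixA* is not transcribed.
So GixA is not produced.
No activator is available at the *quvP* promoter, so *quvP* is not transcribed.
So QuvP is not produced.
Cu²⁺ is absent, so IrpR is active.
No repressor is bound and PurB and IrpR are active, so *lomK* is transcribed.

ON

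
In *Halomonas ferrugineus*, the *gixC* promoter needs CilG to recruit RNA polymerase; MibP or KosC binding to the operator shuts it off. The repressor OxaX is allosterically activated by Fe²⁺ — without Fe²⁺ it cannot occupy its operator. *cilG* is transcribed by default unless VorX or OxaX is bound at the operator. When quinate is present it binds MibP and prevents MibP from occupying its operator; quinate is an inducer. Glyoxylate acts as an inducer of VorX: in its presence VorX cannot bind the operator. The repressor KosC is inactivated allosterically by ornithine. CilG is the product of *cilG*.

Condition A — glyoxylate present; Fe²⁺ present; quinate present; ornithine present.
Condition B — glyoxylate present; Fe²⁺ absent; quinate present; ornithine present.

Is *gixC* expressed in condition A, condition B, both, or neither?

B only

Condition A:
Glyoxylate is present, so VorX is inactive.
Fe²⁺ is present, so OxaX is active.
With repressor OxaX bound, *cilG* is not transcribed.
So CilG is not produced.
Quinate is present, so MibP is inactive.
Ornithine is present, so KosC is inactive.
Required activator CilG is absent, so *gixC* is not transcribed.
→ *gixC* is OFF in A.
Condition B:
Glyoxylate is present, so VorX is inactive.
Fe²⁺ is absent, so OxaX is inactive.
With no repressor bound, *cilG* is transcribed.
So CilG is produced and active.
Quinate is present, so MibP is inactive.
Ornithine is present, so KosC is inactive.
No repressor is bound and CilG is active, so *gixC* is transcribed.
→ *gixC* is ON in B.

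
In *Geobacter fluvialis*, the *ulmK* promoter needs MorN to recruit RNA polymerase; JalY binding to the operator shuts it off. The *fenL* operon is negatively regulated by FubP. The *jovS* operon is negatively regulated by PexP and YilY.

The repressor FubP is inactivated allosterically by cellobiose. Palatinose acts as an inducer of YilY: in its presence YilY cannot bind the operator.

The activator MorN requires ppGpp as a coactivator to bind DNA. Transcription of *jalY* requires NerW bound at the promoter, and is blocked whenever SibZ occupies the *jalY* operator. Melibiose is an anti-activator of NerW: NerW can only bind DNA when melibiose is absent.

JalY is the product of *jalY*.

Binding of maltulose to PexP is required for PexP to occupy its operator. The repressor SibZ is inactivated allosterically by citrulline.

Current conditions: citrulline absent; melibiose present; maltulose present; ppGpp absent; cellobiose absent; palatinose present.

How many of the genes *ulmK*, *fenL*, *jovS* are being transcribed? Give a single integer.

ppGpp is absent, so MorN is inactive.
Citrulline is absent, so SibZ is active.
Melibiose is present, so NerW is inactive.
With repressor SibZ bound, *jalY* is not transcribed.
So JalY is not produced.
Required activator MorN is absent, so *ulmK* is not transcribed.
→ *ulmK* is OFF.
Cellobiose is absent, so FubP is active.
With repressor FubP bound, *fenL* is not transcribed.
→ *fenL* is OFF.
Maltulose is present, so PexP is active.
Palatinose is present, so YilY is inactive.
With repressor PexP bound, *jovS* is not transcribed.
→ *jovS* is OFF.
0 of the 3 genes are transcribed.

0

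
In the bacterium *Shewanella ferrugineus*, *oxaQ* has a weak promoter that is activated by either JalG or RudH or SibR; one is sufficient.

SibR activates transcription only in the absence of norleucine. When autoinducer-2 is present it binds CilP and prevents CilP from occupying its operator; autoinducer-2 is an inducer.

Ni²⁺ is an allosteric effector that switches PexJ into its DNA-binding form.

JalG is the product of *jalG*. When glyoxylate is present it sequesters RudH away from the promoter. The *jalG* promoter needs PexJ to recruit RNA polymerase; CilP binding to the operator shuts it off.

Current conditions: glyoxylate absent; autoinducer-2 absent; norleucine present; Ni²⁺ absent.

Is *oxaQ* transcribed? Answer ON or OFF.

Autoinducer-2 is absent, so CilP is active.
Ni²⁺ is absent, so PexJ is inactive.
With repressor CilP bound, *jalG* is not transcribed.
So JalG is not produced.
Glyoxylate is absent, so RudH is active.
Norleucine is present, so SibR is inactive.
Activator RudH is present, so *oxaQ* is transcribed.

ON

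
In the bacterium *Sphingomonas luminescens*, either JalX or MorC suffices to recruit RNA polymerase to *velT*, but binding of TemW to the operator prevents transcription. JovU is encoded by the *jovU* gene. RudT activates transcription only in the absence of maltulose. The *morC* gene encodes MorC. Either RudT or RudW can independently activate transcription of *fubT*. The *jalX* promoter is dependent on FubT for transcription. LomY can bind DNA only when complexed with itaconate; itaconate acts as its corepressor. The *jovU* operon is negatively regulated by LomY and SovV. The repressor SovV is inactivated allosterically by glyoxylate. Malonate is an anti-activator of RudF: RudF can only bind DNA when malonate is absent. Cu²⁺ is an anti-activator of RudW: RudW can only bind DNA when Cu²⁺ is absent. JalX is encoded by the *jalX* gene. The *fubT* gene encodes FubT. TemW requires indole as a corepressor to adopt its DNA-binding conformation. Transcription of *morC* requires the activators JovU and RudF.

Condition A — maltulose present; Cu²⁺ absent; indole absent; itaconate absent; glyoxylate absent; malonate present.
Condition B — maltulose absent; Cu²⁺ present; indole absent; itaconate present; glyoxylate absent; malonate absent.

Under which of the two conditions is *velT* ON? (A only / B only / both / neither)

Condition A:
Maltulose is present, so RudT is inactive.
Cu²⁺ is absent, so RudW is active.
Activator RudW is present, so *fubT* is transcribed.
So FubT is produced and active.
No repressor is bound and FubT is active, so *jalX* is transcribed.
So JalX is produced and active.
Indole is absent, so TemW is inactive.
Itaconate is absent, so LomY is inactive.
Glyoxylate is absent, so SovV is active.
With repressor SovV bound, *jovU* is not transcribed.
So JovU is not produced.
Malonate is present, so RudF is inactive.
Required activator JovU is absent, so *morC* is not transcribed.
So MorC is not produced.
Activator JalX is present, so *velT* is transcribed.
→ *velT* is ON in A.
Condition B:
Maltulose is absent, so RudT is active.
Cu²⁺ is present, so RudW is inactive.
Activator RudT is present, so *fubT* is transcribed.
So FubT is produced and active.
No repressor is bound and FubT is active, so *jalX* is transcribed.
So JalX is produced and active.
Indole is absent, so TemW is inactive.
Itaconate is present, so LomY is active.
Glyoxylate is absent, so SovV is active.
With repressor LomY bound, *jovU* is not transcribed.
So JovU is not produced.
Malonate is absent, so RudF is active.
Required activator JovU is absent, so *morC* is not transcribed.
So MorC is not produced.
Activator JalX is present, so *velT* is transcribed.
→ *velT* is ON in B.

both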